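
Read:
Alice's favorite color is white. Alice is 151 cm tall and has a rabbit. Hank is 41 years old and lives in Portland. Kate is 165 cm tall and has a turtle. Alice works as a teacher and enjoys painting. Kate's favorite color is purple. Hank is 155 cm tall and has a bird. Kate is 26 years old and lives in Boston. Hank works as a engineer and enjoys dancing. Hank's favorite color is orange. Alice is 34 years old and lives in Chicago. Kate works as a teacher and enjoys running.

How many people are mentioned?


People: Hank, Kate, Alice. Count = 3

3


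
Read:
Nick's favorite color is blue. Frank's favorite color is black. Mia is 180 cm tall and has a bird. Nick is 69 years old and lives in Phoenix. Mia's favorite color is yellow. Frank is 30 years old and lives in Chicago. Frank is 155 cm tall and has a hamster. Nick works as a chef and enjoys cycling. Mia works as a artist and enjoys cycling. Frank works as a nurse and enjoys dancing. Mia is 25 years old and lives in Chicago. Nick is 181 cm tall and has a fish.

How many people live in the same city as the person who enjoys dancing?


Person with hobby dancing is Frank, city Chicago. Count = 2

2


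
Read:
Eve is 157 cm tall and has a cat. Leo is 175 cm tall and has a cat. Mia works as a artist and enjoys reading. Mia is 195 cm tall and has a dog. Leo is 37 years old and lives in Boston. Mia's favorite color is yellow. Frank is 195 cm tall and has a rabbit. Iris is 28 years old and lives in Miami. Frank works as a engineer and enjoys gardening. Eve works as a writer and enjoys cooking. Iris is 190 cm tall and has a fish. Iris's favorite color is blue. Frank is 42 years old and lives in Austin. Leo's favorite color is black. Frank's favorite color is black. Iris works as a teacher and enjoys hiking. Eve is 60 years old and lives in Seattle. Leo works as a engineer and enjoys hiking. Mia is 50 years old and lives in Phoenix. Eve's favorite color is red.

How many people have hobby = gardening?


Count: 1

1


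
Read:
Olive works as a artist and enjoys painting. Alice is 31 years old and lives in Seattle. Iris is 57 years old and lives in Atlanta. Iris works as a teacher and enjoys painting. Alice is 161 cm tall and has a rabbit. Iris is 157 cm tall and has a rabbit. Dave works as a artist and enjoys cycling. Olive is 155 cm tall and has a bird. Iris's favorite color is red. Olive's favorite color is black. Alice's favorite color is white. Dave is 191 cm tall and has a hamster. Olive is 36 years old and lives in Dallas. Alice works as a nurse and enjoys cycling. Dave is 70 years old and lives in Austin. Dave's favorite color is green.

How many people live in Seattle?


Count in Seattle: 1

1


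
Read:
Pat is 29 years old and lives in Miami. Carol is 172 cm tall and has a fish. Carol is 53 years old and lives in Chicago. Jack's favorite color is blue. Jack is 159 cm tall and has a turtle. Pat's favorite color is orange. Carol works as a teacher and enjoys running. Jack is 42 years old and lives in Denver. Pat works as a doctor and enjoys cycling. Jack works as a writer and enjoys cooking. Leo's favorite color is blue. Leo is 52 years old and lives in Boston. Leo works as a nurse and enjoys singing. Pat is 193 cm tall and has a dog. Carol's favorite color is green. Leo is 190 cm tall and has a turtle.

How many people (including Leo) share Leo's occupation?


Leo is a nurse. Count = 1

1


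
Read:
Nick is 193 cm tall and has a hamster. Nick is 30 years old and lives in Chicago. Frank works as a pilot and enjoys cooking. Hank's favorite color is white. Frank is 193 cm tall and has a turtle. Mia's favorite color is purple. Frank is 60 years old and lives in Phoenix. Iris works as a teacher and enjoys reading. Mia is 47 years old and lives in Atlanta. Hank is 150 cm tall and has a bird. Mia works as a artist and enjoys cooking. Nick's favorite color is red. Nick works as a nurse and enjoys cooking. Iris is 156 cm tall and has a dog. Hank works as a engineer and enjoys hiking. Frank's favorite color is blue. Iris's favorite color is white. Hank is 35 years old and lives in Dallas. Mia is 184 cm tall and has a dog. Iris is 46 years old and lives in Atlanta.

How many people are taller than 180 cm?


Taller than 180: 3

3


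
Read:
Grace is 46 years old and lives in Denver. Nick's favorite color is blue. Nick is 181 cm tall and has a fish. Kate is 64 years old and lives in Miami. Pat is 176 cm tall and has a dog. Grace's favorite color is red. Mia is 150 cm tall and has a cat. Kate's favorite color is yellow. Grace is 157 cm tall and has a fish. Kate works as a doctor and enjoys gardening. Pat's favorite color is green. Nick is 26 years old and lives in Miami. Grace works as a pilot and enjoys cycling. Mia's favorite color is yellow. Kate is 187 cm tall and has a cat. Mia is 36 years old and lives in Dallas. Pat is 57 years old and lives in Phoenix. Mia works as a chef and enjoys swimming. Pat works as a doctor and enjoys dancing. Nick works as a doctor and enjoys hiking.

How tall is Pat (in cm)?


Pat is 176 cm tall

176


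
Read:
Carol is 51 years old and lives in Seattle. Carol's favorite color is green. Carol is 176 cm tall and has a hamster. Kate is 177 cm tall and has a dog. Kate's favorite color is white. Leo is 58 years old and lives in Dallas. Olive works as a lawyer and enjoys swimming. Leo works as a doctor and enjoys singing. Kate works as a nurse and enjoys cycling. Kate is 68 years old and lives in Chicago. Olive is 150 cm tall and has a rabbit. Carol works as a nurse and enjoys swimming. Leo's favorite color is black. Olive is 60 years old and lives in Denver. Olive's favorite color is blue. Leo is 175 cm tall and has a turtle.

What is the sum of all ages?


60+58+68+51 = 237

237


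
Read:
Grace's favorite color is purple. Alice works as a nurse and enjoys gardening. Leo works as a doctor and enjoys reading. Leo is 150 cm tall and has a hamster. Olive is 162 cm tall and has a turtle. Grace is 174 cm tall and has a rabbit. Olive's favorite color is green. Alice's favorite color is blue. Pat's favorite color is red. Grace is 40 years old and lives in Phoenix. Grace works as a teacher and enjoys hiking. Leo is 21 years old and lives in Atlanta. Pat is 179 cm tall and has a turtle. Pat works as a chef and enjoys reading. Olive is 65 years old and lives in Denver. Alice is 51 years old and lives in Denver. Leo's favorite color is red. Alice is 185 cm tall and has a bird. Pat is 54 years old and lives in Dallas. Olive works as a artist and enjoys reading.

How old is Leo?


Leo is 21 years old

21


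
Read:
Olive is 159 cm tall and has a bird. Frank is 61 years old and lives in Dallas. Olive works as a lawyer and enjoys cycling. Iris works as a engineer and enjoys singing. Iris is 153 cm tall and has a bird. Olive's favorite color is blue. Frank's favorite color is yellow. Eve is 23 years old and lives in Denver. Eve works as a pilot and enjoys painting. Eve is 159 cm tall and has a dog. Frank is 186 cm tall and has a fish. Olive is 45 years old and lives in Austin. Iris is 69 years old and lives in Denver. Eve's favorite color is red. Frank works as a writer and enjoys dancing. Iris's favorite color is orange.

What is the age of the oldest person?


Oldest: Iris at 69

69


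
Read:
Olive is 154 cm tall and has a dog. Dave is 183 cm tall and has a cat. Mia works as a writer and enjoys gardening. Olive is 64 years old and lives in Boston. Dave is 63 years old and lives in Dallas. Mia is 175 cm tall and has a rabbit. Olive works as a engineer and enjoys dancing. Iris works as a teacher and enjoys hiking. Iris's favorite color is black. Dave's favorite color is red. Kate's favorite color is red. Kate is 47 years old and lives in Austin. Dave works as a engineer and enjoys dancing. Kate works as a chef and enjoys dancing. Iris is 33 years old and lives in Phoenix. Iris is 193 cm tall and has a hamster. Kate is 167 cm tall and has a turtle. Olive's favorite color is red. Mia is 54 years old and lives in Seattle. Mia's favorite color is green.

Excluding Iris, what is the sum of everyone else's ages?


Sum (excluding Iris): 228

228


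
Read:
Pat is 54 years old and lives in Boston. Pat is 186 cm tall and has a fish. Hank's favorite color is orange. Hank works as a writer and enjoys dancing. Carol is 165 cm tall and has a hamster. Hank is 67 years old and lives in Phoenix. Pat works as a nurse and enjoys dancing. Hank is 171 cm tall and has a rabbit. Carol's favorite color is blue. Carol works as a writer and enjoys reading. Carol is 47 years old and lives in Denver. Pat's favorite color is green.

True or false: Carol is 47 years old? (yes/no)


Carol is actually 47. yes

yes


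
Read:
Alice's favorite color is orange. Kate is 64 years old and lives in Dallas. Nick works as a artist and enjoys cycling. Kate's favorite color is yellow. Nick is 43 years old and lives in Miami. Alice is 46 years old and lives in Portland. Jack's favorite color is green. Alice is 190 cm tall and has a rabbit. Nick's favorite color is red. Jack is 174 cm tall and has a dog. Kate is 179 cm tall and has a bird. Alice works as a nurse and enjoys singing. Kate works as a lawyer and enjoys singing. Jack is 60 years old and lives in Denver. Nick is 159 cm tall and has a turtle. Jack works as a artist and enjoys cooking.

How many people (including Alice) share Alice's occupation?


Alice is a nurse. Count = 1

1


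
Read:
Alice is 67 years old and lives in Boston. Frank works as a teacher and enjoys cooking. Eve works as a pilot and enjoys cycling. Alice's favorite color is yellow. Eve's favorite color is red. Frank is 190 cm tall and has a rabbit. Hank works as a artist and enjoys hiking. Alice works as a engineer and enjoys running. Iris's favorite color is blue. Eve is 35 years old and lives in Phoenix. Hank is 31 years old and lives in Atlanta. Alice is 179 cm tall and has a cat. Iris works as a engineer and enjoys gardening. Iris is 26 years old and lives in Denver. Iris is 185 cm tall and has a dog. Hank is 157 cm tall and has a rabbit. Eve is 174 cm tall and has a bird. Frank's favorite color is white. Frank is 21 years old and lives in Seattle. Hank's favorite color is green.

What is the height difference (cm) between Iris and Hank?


|185 - 157| = 28

28


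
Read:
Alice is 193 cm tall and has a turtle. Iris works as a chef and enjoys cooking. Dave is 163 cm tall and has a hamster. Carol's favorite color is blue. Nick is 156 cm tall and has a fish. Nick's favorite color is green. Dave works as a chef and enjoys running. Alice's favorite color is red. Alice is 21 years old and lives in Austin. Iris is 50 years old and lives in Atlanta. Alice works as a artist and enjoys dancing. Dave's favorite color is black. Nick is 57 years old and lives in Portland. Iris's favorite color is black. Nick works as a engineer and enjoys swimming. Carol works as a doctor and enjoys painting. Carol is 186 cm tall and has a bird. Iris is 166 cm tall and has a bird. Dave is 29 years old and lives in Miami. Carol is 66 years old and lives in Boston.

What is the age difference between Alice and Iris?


|21 - 50| = 29

29


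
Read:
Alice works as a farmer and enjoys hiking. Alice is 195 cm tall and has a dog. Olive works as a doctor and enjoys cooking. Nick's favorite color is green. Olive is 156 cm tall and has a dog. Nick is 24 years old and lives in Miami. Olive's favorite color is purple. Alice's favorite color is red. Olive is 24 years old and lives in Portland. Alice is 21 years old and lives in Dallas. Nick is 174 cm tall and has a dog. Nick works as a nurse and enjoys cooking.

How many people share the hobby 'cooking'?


Count: 2

2


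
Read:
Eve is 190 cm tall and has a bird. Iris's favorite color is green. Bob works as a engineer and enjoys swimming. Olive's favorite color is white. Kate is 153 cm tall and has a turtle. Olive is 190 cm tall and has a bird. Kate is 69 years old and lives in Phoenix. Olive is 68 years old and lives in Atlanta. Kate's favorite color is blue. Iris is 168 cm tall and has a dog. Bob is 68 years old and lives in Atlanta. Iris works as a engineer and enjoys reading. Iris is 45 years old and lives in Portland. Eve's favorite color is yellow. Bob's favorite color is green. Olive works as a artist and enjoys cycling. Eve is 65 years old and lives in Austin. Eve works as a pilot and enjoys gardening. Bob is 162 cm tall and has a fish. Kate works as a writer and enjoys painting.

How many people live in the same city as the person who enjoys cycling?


Person with hobby cycling is Olive, city Atlanta. Count = 2

2


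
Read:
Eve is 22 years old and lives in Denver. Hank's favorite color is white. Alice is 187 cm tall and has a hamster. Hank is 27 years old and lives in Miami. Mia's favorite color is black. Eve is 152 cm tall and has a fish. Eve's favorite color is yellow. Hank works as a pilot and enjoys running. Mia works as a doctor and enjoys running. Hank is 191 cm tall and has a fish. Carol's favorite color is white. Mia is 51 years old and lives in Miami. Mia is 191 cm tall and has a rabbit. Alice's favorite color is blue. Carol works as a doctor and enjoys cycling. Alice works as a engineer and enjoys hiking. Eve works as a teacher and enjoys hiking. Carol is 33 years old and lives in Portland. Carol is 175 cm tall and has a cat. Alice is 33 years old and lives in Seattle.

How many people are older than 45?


Filter: 1

1


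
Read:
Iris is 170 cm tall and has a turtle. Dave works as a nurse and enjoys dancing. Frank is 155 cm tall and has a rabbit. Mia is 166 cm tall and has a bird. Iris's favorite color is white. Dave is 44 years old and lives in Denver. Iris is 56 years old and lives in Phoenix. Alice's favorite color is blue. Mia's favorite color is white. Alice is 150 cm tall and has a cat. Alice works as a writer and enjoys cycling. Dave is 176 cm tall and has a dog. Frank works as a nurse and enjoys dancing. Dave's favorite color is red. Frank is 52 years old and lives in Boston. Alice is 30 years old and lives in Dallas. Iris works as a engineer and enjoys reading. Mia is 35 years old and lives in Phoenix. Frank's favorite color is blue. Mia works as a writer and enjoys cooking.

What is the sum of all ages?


56+30+44+52+35 = 217

217


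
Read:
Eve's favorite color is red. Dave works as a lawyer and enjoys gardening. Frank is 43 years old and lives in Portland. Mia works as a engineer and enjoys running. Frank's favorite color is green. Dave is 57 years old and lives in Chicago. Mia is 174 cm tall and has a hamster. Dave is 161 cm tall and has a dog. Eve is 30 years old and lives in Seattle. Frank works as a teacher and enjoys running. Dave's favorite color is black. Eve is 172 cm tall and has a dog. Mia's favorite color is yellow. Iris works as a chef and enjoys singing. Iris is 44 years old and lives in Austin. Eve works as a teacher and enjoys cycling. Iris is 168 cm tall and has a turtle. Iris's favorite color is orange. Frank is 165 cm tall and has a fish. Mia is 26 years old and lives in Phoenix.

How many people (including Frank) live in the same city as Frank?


Frank lives in Portland. Count = 1

1


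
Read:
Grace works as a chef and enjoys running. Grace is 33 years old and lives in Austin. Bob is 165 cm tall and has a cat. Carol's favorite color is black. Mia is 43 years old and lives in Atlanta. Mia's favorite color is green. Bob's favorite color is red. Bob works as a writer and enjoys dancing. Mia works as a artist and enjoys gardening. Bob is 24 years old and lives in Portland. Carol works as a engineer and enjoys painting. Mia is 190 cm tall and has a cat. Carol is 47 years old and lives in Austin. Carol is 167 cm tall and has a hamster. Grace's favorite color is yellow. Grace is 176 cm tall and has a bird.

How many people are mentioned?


People: Mia, Bob, Carol, Grace. Count = 4

4


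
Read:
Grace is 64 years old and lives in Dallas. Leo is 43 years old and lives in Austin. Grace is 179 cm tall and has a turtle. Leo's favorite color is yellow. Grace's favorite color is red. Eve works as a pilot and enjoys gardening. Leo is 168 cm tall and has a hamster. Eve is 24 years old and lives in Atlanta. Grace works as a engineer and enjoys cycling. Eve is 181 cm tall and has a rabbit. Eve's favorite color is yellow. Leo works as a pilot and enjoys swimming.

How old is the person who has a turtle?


Person with turtle is Grace, age 64

64


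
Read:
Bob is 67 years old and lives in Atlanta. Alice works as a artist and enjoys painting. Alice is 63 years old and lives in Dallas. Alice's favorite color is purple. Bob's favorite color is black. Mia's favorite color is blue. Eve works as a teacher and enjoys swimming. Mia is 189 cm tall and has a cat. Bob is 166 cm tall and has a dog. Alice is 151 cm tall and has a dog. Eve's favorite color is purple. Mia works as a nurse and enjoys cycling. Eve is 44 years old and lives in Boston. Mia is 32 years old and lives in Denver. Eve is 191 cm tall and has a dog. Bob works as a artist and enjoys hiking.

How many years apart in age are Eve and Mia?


44 vs 32, diff = 12

12


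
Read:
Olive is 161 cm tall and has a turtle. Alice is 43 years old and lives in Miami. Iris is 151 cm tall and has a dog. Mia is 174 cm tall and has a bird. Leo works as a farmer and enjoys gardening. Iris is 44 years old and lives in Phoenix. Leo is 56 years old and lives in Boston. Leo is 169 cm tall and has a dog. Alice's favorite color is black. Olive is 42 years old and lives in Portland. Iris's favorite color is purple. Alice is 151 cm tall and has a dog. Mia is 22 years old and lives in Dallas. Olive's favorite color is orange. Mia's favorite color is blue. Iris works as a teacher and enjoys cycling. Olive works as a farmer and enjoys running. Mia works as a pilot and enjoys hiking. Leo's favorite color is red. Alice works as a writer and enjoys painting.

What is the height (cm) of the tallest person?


Tallest: Mia at 174 cm

174


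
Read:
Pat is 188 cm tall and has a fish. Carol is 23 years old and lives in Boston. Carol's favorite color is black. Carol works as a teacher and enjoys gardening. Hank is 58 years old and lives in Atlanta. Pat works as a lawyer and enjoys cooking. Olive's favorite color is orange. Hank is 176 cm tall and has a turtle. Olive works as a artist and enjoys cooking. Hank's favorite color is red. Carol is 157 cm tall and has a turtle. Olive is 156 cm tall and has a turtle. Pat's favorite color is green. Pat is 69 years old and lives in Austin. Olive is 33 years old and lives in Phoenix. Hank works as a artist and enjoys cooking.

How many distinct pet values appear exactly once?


Unique pet values: 1

1


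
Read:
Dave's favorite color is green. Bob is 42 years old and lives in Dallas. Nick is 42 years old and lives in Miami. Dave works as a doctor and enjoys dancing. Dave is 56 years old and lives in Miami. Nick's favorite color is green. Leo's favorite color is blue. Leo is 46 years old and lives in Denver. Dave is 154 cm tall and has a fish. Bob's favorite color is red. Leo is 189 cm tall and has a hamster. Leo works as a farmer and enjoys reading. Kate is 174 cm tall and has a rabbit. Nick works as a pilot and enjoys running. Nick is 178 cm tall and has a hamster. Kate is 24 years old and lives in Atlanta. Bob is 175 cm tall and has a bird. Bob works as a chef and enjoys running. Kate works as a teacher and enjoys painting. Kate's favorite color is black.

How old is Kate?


Kate is 24 years old

24


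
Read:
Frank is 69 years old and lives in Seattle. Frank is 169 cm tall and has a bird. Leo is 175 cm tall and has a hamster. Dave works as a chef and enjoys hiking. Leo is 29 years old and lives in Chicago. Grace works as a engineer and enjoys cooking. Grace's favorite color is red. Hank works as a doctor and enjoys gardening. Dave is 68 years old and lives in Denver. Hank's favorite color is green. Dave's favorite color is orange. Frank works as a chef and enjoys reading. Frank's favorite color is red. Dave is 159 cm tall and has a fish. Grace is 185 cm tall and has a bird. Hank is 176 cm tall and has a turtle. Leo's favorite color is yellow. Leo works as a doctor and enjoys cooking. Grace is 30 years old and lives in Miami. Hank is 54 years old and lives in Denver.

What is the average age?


Sum=250, n=5, avg=50

50


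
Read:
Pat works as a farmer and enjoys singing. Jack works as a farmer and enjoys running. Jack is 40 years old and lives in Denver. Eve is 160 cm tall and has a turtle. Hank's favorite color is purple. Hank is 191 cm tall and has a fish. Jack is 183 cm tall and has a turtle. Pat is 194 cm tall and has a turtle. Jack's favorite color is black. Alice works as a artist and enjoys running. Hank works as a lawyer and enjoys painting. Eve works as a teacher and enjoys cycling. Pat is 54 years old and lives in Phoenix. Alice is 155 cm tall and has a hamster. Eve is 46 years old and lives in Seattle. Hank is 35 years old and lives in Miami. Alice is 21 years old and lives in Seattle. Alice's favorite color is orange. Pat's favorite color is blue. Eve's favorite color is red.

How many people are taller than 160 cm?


Taller than 160: 3

3


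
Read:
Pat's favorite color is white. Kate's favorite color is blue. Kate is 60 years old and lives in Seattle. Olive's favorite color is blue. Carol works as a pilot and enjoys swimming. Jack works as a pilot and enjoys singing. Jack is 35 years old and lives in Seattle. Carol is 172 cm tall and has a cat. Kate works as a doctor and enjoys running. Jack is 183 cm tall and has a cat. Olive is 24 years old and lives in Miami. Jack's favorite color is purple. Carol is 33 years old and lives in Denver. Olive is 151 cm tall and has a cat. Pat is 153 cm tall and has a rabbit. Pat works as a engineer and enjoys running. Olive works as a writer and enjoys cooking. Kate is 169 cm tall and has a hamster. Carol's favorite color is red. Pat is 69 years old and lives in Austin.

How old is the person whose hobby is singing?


Person with hobby=singing is Jack, age 35

35


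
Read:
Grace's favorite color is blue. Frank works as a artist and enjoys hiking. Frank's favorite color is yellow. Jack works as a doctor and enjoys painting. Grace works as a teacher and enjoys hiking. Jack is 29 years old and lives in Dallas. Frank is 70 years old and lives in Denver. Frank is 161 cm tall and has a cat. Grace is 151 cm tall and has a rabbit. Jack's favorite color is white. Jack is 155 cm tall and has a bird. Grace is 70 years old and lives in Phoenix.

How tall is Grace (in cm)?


Grace is 151 cm tall

151


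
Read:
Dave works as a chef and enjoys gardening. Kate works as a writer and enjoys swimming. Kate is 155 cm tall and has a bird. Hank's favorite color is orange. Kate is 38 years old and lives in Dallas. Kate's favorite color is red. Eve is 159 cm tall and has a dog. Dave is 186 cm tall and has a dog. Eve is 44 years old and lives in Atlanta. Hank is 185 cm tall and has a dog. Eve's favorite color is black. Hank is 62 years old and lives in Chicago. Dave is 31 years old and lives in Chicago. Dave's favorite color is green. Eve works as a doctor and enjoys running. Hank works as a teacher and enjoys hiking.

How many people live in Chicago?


Count in Chicago: 2

2


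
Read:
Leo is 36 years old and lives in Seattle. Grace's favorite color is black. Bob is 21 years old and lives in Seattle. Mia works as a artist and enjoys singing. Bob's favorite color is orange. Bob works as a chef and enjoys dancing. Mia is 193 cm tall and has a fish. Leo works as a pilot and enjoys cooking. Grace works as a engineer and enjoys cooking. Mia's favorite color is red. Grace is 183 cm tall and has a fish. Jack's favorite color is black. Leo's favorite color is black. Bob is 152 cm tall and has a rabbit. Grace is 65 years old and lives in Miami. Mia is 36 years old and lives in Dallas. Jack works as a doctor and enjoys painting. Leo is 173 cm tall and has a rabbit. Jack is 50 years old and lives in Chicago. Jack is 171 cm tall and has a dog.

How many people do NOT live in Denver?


Not in Denver: 5

5


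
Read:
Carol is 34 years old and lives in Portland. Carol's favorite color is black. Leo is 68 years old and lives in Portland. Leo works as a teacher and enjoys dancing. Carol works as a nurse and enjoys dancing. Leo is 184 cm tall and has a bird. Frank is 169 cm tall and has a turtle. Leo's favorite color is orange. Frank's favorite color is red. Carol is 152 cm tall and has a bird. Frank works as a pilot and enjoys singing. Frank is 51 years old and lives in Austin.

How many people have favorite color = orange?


Count: 1

1


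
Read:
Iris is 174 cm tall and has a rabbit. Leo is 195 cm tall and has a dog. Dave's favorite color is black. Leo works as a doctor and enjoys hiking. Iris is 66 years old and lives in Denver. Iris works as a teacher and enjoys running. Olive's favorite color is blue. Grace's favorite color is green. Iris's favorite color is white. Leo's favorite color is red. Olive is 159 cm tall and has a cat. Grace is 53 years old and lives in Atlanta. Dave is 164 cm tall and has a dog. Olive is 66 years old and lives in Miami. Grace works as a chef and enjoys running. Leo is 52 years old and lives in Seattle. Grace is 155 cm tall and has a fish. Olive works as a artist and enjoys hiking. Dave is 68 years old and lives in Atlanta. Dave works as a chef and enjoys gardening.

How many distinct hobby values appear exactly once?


Unique hobby values: 1

1


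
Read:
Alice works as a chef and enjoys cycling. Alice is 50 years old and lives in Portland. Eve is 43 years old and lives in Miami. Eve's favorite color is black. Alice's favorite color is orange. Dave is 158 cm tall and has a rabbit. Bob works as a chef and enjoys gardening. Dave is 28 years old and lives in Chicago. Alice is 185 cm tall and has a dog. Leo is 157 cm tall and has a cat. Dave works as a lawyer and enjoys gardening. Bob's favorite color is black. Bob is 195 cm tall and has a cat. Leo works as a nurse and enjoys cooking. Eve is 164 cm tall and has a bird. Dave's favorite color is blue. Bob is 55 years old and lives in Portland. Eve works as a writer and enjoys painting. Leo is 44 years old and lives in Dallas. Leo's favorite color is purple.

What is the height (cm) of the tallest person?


Tallest: Bob at 195 cm

195


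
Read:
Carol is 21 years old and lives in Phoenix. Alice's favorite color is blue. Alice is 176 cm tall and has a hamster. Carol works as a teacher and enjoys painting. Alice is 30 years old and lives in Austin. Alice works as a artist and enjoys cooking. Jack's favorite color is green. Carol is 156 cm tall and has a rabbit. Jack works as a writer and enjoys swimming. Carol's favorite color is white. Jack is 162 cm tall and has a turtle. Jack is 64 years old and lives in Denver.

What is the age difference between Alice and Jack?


|30 - 64| = 34

34


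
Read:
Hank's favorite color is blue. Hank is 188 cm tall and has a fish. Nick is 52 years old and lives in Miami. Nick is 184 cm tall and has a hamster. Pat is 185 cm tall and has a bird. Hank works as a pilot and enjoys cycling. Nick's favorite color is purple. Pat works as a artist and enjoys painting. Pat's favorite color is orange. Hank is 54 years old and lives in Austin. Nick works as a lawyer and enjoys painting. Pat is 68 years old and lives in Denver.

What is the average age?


Sum=174, n=3, avg=58

58


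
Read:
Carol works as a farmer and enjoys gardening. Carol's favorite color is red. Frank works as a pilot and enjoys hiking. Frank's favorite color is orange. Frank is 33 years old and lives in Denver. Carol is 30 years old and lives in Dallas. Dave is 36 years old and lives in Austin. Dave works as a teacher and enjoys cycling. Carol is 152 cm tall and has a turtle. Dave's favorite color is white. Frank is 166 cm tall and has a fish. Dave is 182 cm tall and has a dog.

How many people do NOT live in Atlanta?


Not in Atlanta: 3

3


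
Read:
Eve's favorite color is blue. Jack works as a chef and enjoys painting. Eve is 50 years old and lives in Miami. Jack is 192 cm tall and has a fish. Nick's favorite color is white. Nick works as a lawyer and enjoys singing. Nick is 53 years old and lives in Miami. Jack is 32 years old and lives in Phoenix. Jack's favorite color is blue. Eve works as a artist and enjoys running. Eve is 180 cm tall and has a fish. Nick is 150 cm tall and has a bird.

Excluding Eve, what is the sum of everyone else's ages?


Sum (excluding Eve): 85

85


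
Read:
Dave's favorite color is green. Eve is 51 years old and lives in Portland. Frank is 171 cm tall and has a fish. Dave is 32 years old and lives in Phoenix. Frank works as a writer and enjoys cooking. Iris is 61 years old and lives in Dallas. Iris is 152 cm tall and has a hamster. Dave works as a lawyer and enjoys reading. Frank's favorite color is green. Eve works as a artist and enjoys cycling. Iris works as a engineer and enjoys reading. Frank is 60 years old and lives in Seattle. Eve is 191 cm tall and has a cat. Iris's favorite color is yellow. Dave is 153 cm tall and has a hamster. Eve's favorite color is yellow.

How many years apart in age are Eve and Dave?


51 vs 32, diff = 19

19


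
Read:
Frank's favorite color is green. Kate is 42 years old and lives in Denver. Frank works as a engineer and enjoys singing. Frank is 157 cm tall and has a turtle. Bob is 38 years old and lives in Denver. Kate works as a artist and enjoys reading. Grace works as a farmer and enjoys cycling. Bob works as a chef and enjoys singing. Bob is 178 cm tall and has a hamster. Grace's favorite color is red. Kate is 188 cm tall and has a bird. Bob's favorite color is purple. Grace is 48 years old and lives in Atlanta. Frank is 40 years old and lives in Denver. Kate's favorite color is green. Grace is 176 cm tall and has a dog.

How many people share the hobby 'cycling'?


Count: 1

1


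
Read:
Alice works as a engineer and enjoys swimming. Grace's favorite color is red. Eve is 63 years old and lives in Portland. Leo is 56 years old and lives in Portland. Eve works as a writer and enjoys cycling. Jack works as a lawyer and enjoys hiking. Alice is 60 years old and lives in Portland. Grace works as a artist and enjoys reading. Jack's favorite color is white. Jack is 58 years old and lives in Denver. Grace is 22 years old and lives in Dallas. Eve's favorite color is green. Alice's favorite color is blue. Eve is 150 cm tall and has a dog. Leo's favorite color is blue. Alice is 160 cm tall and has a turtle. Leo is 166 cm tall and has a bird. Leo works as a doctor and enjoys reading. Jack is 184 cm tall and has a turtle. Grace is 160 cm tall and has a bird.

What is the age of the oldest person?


Oldest: Eve at 63

63


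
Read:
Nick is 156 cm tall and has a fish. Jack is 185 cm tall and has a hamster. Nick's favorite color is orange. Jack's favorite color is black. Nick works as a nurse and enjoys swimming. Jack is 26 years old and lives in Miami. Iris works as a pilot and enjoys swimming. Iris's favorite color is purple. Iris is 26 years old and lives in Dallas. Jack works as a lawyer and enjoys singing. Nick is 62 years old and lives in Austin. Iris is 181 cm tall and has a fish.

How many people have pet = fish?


Count: 2

2


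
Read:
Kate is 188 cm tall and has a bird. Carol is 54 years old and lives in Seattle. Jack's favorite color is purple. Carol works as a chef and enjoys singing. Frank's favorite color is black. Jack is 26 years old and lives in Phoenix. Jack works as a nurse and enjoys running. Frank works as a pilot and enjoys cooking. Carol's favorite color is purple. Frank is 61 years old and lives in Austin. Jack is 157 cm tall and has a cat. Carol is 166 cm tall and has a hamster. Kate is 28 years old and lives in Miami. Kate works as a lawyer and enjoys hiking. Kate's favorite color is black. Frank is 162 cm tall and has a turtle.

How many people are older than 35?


Filter: 2

2


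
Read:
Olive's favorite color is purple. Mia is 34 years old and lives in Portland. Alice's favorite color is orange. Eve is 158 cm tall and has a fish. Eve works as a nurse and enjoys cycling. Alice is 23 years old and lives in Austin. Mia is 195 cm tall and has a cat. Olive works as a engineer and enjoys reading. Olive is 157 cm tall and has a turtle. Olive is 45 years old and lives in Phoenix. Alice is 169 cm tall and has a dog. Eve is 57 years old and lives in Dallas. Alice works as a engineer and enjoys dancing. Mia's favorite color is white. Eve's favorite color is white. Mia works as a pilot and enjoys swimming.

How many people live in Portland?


Count in Portland: 1

1


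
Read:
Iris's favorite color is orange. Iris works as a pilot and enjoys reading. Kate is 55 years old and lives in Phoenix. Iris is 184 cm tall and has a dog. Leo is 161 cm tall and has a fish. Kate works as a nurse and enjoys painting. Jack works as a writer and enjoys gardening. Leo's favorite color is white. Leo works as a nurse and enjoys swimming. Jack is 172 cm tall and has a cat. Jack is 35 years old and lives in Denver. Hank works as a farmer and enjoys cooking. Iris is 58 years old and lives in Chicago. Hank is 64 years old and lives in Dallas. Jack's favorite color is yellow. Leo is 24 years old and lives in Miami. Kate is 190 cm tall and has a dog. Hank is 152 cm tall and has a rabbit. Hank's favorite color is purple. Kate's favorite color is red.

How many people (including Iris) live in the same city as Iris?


Iris lives in Chicago. Count = 1

1


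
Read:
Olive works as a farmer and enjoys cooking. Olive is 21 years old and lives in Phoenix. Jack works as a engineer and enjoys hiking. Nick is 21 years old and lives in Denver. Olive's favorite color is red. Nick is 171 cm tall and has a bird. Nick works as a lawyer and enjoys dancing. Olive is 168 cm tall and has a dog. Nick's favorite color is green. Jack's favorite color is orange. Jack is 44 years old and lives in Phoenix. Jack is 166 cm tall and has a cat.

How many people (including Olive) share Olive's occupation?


Olive is a farmer. Count = 1

1


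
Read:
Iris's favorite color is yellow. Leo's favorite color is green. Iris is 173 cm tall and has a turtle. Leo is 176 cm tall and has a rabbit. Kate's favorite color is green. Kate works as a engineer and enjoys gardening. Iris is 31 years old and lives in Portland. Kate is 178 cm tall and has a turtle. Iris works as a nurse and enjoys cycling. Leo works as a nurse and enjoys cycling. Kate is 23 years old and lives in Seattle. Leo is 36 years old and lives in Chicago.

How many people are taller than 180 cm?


Taller than 180: 0

0


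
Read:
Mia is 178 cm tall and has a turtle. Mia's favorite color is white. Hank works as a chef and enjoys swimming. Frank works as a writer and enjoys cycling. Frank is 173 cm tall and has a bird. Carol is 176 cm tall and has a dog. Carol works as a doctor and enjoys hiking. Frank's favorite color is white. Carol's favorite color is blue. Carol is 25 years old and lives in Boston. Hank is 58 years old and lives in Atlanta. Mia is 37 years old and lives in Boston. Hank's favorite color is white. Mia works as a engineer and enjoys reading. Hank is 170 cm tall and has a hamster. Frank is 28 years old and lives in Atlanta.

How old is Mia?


Mia is 37 years old

37


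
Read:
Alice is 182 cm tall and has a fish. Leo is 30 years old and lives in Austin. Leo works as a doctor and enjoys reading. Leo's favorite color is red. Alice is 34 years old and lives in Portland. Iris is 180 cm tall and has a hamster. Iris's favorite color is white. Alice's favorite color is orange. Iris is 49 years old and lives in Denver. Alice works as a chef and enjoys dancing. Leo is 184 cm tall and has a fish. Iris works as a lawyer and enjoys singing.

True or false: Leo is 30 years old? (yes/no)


Leo is actually 30. yes

yes


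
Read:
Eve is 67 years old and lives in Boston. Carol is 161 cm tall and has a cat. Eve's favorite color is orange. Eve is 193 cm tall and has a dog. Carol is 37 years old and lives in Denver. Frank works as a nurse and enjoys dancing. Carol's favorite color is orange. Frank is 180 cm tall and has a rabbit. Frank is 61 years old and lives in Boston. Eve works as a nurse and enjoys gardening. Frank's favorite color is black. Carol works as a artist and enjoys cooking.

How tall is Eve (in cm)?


Eve is 193 cm tall

193


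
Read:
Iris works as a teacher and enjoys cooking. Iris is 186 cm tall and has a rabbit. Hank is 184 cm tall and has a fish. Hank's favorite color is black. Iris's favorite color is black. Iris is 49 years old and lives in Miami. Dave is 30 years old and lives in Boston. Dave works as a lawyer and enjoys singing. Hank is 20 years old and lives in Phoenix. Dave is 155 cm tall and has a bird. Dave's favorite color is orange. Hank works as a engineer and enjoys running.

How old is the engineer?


The engineer is Hank, age 20

20


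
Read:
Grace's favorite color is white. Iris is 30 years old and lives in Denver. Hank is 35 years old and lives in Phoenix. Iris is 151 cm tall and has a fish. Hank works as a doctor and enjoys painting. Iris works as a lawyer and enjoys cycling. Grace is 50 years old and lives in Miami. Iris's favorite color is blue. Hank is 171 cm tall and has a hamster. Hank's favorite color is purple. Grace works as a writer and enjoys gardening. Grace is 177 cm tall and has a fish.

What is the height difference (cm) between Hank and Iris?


|171 - 151| = 20

20


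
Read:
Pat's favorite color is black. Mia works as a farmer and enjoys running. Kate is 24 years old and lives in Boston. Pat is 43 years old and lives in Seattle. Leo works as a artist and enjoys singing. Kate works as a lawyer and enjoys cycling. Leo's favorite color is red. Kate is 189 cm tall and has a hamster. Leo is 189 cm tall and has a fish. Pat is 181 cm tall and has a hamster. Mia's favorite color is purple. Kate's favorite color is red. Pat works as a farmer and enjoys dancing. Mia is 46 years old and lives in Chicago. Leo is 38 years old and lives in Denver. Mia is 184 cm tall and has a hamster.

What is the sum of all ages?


43+46+24+38 = 151

151


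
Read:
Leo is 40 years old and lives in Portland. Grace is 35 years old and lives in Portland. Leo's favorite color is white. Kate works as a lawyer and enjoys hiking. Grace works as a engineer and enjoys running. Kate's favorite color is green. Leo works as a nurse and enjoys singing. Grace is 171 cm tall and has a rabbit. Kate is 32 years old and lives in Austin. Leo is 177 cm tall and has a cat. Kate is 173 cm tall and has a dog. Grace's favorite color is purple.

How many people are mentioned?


People: Grace, Kate, Leo. Count = 3

3


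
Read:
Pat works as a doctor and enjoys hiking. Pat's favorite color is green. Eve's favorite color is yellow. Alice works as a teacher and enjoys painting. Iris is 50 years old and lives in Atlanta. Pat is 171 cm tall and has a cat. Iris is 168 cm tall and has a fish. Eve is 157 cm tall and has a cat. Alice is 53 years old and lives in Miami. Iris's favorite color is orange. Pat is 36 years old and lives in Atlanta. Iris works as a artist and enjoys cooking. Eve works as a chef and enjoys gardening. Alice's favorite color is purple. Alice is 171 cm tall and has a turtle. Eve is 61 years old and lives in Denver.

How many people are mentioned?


People: Pat, Eve, Alice, Iris. Count = 4

4


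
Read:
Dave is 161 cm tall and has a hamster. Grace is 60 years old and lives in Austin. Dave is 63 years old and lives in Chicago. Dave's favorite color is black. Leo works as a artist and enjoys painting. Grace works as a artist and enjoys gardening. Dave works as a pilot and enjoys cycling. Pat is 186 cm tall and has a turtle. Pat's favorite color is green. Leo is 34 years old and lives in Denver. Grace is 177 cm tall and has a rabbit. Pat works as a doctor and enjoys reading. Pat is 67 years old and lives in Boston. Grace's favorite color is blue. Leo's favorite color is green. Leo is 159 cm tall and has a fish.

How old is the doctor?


The doctor is Pat, age 67

67


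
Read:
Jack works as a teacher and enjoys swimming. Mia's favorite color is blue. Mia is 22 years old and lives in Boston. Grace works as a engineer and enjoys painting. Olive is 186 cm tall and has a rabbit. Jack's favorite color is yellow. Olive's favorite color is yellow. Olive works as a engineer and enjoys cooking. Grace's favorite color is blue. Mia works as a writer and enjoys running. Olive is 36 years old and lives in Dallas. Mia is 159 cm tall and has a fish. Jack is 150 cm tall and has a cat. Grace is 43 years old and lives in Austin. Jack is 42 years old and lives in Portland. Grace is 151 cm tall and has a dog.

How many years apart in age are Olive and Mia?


36 vs 22, diff = 14

14
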